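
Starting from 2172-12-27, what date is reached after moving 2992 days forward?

2181-03-07

Count 2992 days after December 27, 2172:
From December 27, 2172 to December 27, 2180: 8 years, of which 2 contain a Feb 29 — 6×365 + 2×366 = 2922 days.
December 2180: 31 − 27 = 4 days remain.
Then January (31), February 2181 (28): 31 + 28 = 59 days.
March 1–7, 2181: 7 days.
Residual: 70 days.
Total: 2992 days.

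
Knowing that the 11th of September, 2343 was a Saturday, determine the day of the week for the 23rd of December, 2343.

Thursday

September 2343: 30 − 11 = 19 days remain.
Then October (31), November (30): 31 + 30 = 61 days.
December 1–23, 2343: 23 days.
Total: 19 + 61 + 23 = 103 days.
103 mod 7 = 5, so 5 days after Saturday is Thursday.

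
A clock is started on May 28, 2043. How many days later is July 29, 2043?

May 2043: 31 − 28 = 3 days remain.
Then June (30): 30 days.
July 1–29, 2043: 29 days.
Total: 3 + 30 + 29 = 62 days.

62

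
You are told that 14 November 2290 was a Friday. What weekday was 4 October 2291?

Sunday

November 2290: 30 − 14 = 16 days remain.
Then 10 full months totalling 304 days.
October 1–4, 2291: 4 days.
Residual: 324 days.
Total: 324 days.
324 mod 7 = 2, so 2 days after Friday is Sunday.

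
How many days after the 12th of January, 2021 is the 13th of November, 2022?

670

Day-of-year of January 12, 2021: 12.
Day-of-year of November 13, 2022: 317.
2021 has 365 days, so 365 − 12 = 353 days remain in 2021.
Total: 353 + 317 = 670 days.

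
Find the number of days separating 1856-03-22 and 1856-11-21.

March 1856: 31 − 22 = 9 days remain.
Then April (30), May (31), June (30), July (31), August (31), September (30), October (31): 30 + 31 + 30 + 31 + 31 + 30 + 31 = 214 days.
November 1–21, 1856: 21 days.
Total: 9 + 214 + 21 = 244 days.

244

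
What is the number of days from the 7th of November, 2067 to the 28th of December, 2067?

51

November 2067: 30 − 7 = 23 days remain.
December 1–28, 2067: 28 days.
Total: 23 + 28 = 51 days.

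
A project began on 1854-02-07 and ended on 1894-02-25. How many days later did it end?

From February 7, 1854 to February 7, 1894: 40 years, of which 10 contain a Feb 29 — 30×365 + 10×366 = 14610 days.
Within February 1894: 25 − 7 = 18 days.
Total: 14628 days.

14628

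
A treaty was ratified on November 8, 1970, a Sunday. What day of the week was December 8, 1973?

Saturday

November 8, 1970 → November 8, 1971: 365 days.
November 8, 1971 → November 8, 1972: 366 days (1972 is a leap year).
November 8, 1972 → November 8, 1973: 365 days.
November 1973: 30 − 8 = 22 days remain.
December 1–8, 1973: 8 days.
Residual: 30 days.
Total: 1126 days.
1126 mod 7 = 6, so 6 days after Sunday is Saturday.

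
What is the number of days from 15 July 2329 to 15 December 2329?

July 2329: 31 − 15 = 16 days remain.
Then August (31), September (30), October (31), November (30): 31 + 30 + 31 + 30 = 122 days.
December 1–15, 2329: 15 days.
Total: 16 + 122 + 15 = 153 days.

153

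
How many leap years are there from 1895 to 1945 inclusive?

Years divisible by 4: 1896, 1900, …, 1944 — 13 in all.
Of these, 1900 is divisible by 100 but not 400, so not leap.
Leap years: 13 − 1 = 12.

12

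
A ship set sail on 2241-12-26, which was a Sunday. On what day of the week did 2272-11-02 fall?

Saturday

Day-of-year of December 26, 2241: 360.
Day-of-year of November 2, 2272: 307.
2241 has 365 days, so 365 − 360 = 5 days remain in 2241.
Full years 2242–2271: 23 common + 7 leap = 23×365 + 7×366 = 10957 days.
Total: 5 + 10957 + 307 = 11269 days.
11269 mod 7 = 6, so 6 days after Sunday is Saturday.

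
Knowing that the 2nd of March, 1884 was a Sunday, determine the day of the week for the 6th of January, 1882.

Count forward from the earlier date (January 6, 1882) to the later (March 2, 1884):
January 6, 1882 → January 6, 1883: 365 days.
January 6, 1883 → January 6, 1884: 365 days.
January 1884: 31 − 6 = 25 days remain.
Then February 1884 (29): 29 days.
March 1–2, 1884: 2 days.
Residual: 56 days.
Total: 786 days.
786 mod 7 = 2, so 2 days before Sunday is Friday.

Friday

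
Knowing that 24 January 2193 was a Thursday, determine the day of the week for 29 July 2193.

January 2193: 31 − 24 = 7 days remain.
Then February 2193 (28), March (31), April (30), May (31), June (30): 28 + 31 + 30 + 31 + 30 = 150 days.
July 1–29, 2193: 29 days.
Total: 7 + 150 + 29 = 186 days.
186 mod 7 = 4, so 4 days after Thursday is Monday.

Monday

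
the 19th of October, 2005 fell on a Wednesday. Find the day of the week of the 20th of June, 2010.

October 19, 2005 → October 19, 2006: 365 days.
October 19, 2006 → October 19, 2007: 365 days.
October 19, 2007 → October 19, 2008: 366 days (2008 is a leap year).
October 19, 2008 → October 19, 2009: 365 days.
October 2009: 31 − 19 = 12 days remain.
Then November (30), December (31), January (31), February 2010 (28), March (31), April (30), May (31): 30 + 31 + 31 + 28 + 31 + 30 + 31 = 212 days.
June 1–20, 2010: 20 days.
Residual: 244 days.
Total: 1705 days.
1705 mod 7 = 4, so 4 days after Wednesday is Sunday.

Sunday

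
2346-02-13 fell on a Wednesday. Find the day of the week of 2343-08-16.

Monday

Count forward from the earlier date (August 16, 2343) to the later (February 13, 2346):
August 16, 2343 → August 16, 2344: 366 days (2344 is a leap year).
August 16, 2344 → August 16, 2345: 365 days.
August 2345: 31 − 16 = 15 days remain.
Then September (30), October (31), November (30), December (31), January (31): 30 + 31 + 30 + 31 + 31 = 153 days.
February 1–13, 2346: 13 days (2346 is not a leap year).
Residual: 181 days.
Total: 912 days.
912 mod 7 = 2, so 2 days before Wednesday is Monday.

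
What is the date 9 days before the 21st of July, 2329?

the 12th of July, 2329

Count 9 days before July 21, 2329:
Within July 2329: 21 − 12 = 9 days.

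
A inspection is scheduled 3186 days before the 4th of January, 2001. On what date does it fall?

the 15th of April, 1992

Count 3186 days before January 4, 2001:
From April 15, 1992 to April 15, 2000: 8 years, of which 2 contain a Feb 29 — 6×365 + 2×366 = 2922 days.
(2000 is a leap year (divisible by 400).)
April 2000: 30 − 15 = 15 days remain.
Then May (31), June (30), July (31), August (31), September (30), October (31), November (30), December (31): 31 + 30 + 31 + 31 + 30 + 31 + 30 + 31 = 245 days.
January 1–4, 2001: 4 days.
Residual: 264 days.
Total: 3186 days.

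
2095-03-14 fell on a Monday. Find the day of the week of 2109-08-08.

Day-of-year of March 14, 2095: 73.
Day-of-year of August 8, 2109: 220.
2095 has 365 days, so 365 − 73 = 292 days remain in 2095.
Full years 2096–2108: 10 common + 3 leap = 10×365 + 3×366 = 4748 days.
Total: 292 + 4748 + 220 = 5260 days.
5260 mod 7 = 3, so 3 days after Monday is Thursday.

Thursday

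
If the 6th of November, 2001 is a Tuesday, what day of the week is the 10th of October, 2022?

From November 6, 2001 to November 6, 2021: 20 years, of which 5 contain a Feb 29 — 15×365 + 5×366 = 7305 days.
November 2021: 30 − 6 = 24 days remain.
Then 10 full months totalling 304 days.
October 1–10, 2022: 10 days.
Residual: 338 days.
Total: 7643 days.
7643 mod 7 = 6, so 6 days after Tuesday is Monday.

Monday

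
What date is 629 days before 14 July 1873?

24 October 1871

Count 629 days before July 14, 1873:
October 24, 1871 → October 24, 1872: 366 days (1872 is a leap year).
October 1872: 31 − 24 = 7 days remain.
Then November (30), December (31), January (31), February 1873 (28), March (31), April (30), May (31), June (30): 30 + 31 + 31 + 28 + 31 + 30 + 31 + 30 = 242 days.
July 1–14, 1873: 14 days.
Residual: 263 days.
Total: 629 days.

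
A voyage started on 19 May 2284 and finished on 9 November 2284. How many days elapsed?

174

May 2284: 31 − 19 = 12 days remain.
Then June (30), July (31), August (31), September (30), October (31): 30 + 31 + 31 + 30 + 31 = 153 days.
November 1–9, 2284: 9 days.
Total: 12 + 153 + 9 = 174 days.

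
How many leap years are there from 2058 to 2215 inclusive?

37

Years divisible by 4: 2060, 2064, …, 2212 — 39 in all.
Of these, 2100, 2200 are divisible by 100 but not 400, so not leap.
Leap years: 39 − 2 = 37.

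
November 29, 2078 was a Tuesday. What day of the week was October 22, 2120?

Tuesday

From November 29, 2078 to November 29, 2119: 41 years, of which 9 contain a Feb 29 — 32×365 + 9×366 = 14974 days.
(2100 is not a leap year (divisible by 100 but not 400).)
November 2119: 30 − 29 = 1 day remains.
Then 10 full months totalling 305 days.
October 1–22, 2120: 22 days.
Residual: 328 days.
Total: 15302 days.
15302 is a multiple of 7, so October 22, 2120 falls on the same weekday: Tuesday.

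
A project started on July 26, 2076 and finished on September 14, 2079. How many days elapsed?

Day-of-year of July 26, 2076: 208.
Day-of-year of September 14, 2079: 257.
2076 has 366 days, so 366 − 208 = 158 days remain in 2076.
Full years: 2077: 365; 2078: 365. Sum = 730.
Total: 158 + 730 + 257 = 1145 days.

1145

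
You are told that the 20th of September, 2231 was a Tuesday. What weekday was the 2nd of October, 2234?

September 20, 2231 → September 20, 2232: 366 days (2232 is a leap year).
September 20, 2232 → September 20, 2233: 365 days.
September 20, 2233 → September 20, 2234: 365 days.
September 2234: 30 − 20 = 10 days remain.
October 1–2, 2234: 2 days.
Residual: 12 days.
Total: 1108 days.
1108 mod 7 = 2, so 2 days after Tuesday is Thursday.

Thursday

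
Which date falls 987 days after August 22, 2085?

May 5, 2088

Count 987 days after August 22, 2085:
August 22, 2085 → August 22, 2086: 365 days.
August 22, 2086 → August 22, 2087: 365 days.
August 2087: 31 − 22 = 9 days remain.
Then September (30), October (31), November (30), December (31), January (31), February 2088 (29), March (31), April (30): 30 + 31 + 30 + 31 + 31 + 29 + 31 + 30 = 243 days.
May 1–5, 2088: 5 days.
Residual: 257 days.
Total: 987 days.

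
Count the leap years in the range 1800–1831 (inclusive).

7

Years divisible by 4 in [1800, 1831]: 1800, 1804, 1808, 1812, 1816, 1820, 1824, 1828.
Of these, 1800 is divisible by 100 but not 400, so not leap.
Leap years: 8 − 1 = 7.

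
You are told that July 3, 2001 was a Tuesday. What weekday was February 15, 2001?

Count forward from the earlier date (February 15, 2001) to the later (July 3, 2001):
February 2001: 28 − 15 = 13 days remain (2001 is not a leap year, so February has 28 days).
Then March (31), April (30), May (31), June (30): 31 + 30 + 31 + 30 = 122 days.
July 1–3, 2001: 3 days.
Total: 13 + 122 + 3 = 138 days.
138 mod 7 = 5, so 5 days before Tuesday is Thursday.

Thursday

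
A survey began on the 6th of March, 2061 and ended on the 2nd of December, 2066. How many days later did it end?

2097

Day-of-year of March 6, 2061: 65.
Day-of-year of December 2, 2066: 336.
2061 has 365 days, so 365 − 65 = 300 days remain in 2061.
Full years: 2062: 365; 2063: 365; 2064: 366; 2065: 365. Sum = 1461.
Total: 300 + 1461 + 336 = 2097 days.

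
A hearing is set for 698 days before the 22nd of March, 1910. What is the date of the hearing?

the 23rd of April, 1908

Count 698 days before March 22, 1910:
April 1908: 30 − 23 = 7 days remain.
Then 22 full months totalling 669 days.
March 1–22, 1910: 22 days.
Total: 7 + 669 + 22 = 698 days.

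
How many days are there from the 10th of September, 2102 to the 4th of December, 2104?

816

September 10, 2102 → September 10, 2103: 365 days.
September 10, 2103 → September 10, 2104: 366 days (2104 is a leap year).
September 2104: 30 − 10 = 20 days remain.
Then October (31), November (30): 31 + 30 = 61 days.
December 1–4, 2104: 4 days.
Residual: 85 days.
Total: 816 days.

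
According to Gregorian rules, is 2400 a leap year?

2400 is a leap year (divisible by 400).

Yes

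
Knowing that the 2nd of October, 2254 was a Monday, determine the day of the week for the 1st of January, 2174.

Count forward from the earlier date (January 1, 2174) to the later (October 2, 2254):
Day-of-year of January 1, 2174: 1.
Day-of-year of October 2, 2254: 275.
2174 has 365 days, so 365 − 1 = 364 days remain in 2174.
Full years 2175–2253: 60 common + 19 leap = 60×365 + 19×366 = 28854 days.
Total: 364 + 28854 + 275 = 29493 days.
29493 mod 7 = 2, so 2 days before Monday is Saturday.

Saturday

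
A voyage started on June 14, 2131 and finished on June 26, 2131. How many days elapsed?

12

Within June 2131: 26 − 14 = 12 days.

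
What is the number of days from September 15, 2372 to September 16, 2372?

Within September 2372: 16 − 15 = 1 day.

1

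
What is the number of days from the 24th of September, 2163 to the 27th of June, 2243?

29130

Day-of-year of September 24, 2163: 267.
Day-of-year of June 27, 2243: 178.
2163 has 365 days, so 365 − 267 = 98 days remain in 2163.
Full years 2164–2242: 60 common + 19 leap = 60×365 + 19×366 = 28854 days.
Total: 98 + 28854 + 178 = 29130 days.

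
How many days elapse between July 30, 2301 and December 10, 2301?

133

July 2301: 31 − 30 = 1 day remains.
Then August (31), September (30), October (31), November (30): 31 + 30 + 31 + 30 = 122 days.
December 1–10, 2301: 10 days.
Total: 1 + 122 + 10 = 133 days.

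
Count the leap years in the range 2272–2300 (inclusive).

Years divisible by 4 in [2272, 2300]: 2272, 2276, 2280, 2284, 2288, 2292, 2296, 2300.
Of these, 2300 is divisible by 100 but not 400, so not leap.
Leap years: 8 − 1 = 7.

7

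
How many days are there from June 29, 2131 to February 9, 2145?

4974

From June 29, 2131 to June 29, 2144: 13 years, of which 4 contain a Feb 29 — 9×365 + 4×366 = 4749 days.
June 2144: 30 − 29 = 1 day remains.
Then July (31), August (31), September (30), October (31), November (30), December (31), January (31): 31 + 31 + 30 + 31 + 30 + 31 + 31 = 215 days.
February 1–9, 2145: 9 days (2145 is not a leap year).
Residual: 225 days.
Total: 4974 days.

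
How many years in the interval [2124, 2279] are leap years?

Years divisible by 4: 2124, 2128, …, 2276 — 39 in all.
Of these, 2200 is divisible by 100 but not 400, so not leap.
Leap years: 39 − 1 = 38.

38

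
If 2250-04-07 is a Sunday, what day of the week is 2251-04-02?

Wednesday

Day-of-year of April 7, 2250: 97.
Day-of-year of April 2, 2251: 92.
2250 has 365 days, so 365 − 97 = 268 days remain in 2250.
Total: 268 + 92 = 360 days.
360 mod 7 = 3, so 3 days after Sunday is Wednesday.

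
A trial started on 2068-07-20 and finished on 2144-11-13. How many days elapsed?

Day-of-year of July 20, 2068: 202.
Day-of-year of November 13, 2144: 318.
2068 has 366 days, so 366 − 202 = 164 days remain in 2068.
Full years 2069–2143: 58 common + 17 leap = 58×365 + 17×366 = 27392 days.
Total: 164 + 27392 + 318 = 27874 days.

27874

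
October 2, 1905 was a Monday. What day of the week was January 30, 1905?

Monday

Count forward from the earlier date (January 30, 1905) to the later (October 2, 1905):
January 1905: 31 − 30 = 1 day remains.
Then February 1905 (28), March (31), April (30), May (31), June (30), July (31), August (31), September (30): 28 + 31 + 30 + 31 + 30 + 31 + 31 + 30 = 242 days.
October 1–2, 1905: 2 days.
Total: 1 + 242 + 2 = 245 days.
245 is a multiple of 7, so January 30, 1905 falls on the same weekday: Monday.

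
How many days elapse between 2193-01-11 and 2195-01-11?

730

January 11, 2193 → January 11, 2194: 365 days.
January 11, 2194 → January 11, 2195: 365 days.
Total: 730 days.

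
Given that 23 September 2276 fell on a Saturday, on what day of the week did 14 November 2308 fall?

Saturday

From September 23, 2276 to September 23, 2308: 32 years, of which 7 contain a Feb 29 — 25×365 + 7×366 = 11687 days.
(2300 is not a leap year (divisible by 100 but not 400).)
September 2308: 30 − 23 = 7 days remain.
Then October (31): 31 days.
November 1–14, 2308: 14 days.
Residual: 52 days.
Total: 11739 days.
11739 is a multiple of 7, so 14 November 2308 falls on the same weekday: Saturday.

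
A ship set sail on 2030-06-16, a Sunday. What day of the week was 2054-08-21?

Day-of-year of June 16, 2030: 167.
Day-of-year of August 21, 2054: 233.
2030 has 365 days, so 365 − 167 = 198 days remain in 2030.
Full years 2031–2053: 17 common + 6 leap = 17×365 + 6×366 = 8401 days.
Total: 198 + 8401 + 233 = 8832 days.
8832 mod 7 = 5, so 5 days after Sunday is Friday.

Friday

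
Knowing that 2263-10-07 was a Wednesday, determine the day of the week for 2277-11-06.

From October 7, 2263 to October 7, 2277: 14 years, of which 4 contain a Feb 29 — 10×365 + 4×366 = 5114 days.
October 2277: 31 − 7 = 24 days remain.
November 1–6, 2277: 6 days.
Residual: 30 days.
Total: 5144 days.
5144 mod 7 = 6, so 6 days after Wednesday is Tuesday.

Tuesday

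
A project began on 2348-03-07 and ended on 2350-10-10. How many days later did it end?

947

March 7, 2348 → March 7, 2349: 365 days.
March 7, 2349 → March 7, 2350: 365 days.
March 2350: 31 − 7 = 24 days remain.
Then April (30), May (31), June (30), July (31), August (31), September (30): 30 + 31 + 30 + 31 + 31 + 30 = 183 days.
October 1–10, 2350: 10 days.
Residual: 217 days.
Total: 947 days.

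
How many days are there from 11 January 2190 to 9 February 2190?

29

January 2190: 31 − 11 = 20 days remain.
February 1–9, 2190: 9 days (2190 is not a leap year).
Total: 20 + 9 = 29 days.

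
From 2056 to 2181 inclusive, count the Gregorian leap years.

Years divisible by 4: 2056, 2060, …, 2180 — 32 in all.
Of these, 2100 is divisible by 100 but not 400, so not leap.
Leap years: 32 − 1 = 31.

31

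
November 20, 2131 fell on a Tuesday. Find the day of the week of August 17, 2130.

Thursday

Count forward from the earlier date (August 17, 2130) to the later (November 20, 2131):
August 17, 2130 → August 17, 2131: 365 days.
August 2131: 31 − 17 = 14 days remain.
Then September (30), October (31): 30 + 31 = 61 days.
November 1–20, 2131: 20 days.
Residual: 95 days.
Total: 460 days.
460 mod 7 = 5, so 5 days before Tuesday is Thursday.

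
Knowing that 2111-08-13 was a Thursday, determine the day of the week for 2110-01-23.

Thursday

Count forward from the earlier date (January 23, 2110) to the later (August 13, 2111):
January 2110: 31 − 23 = 8 days remain.
Then 18 full months totalling 546 days.
August 1–13, 2111: 13 days.
Total: 8 + 546 + 13 = 567 days.
567 is a multiple of 7, so 2110-01-23 falls on the same weekday: Thursday.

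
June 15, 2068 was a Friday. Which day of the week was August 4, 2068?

Saturday

June 2068: 30 − 15 = 15 days remain.
Then July (31): 31 days.
August 1–4, 2068: 4 days.
Total: 15 + 31 + 4 = 50 days.
50 mod 7 = 1, so 1 day after Friday is Saturday.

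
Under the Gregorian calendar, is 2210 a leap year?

2210 is not a leap year.

No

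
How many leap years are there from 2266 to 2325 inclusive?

14

Years divisible by 4: 2268, 2272, …, 2324 — 15 in all.
Of these, 2300 is divisible by 100 but not 400, so not leap.
Leap years: 15 − 1 = 14.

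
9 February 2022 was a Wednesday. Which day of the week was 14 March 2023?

Tuesday

February 9, 2022 → February 9, 2023: 365 days.
February 2023: 28 − 9 = 19 days remain (2023 is not a leap year, so February has 28 days).
March 1–14, 2023: 14 days.
Residual: 33 days.
Total: 398 days.
398 mod 7 = 6, so 6 days after Wednesday is Tuesday.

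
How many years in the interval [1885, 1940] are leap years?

Years divisible by 4: 1888, 1892, …, 1940 — 14 in all.
Of these, 1900 is divisible by 100 but not 400, so not leap.
Leap years: 14 − 1 = 13.

13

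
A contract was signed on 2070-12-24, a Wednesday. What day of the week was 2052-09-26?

Count forward from the earlier date (September 26, 2052) to the later (December 24, 2070):
Day-of-year of September 26, 2052: 270.
Day-of-year of December 24, 2070: 358.
2052 has 366 days, so 366 − 270 = 96 days remain in 2052.
Full years 2053–2069: 13 common + 4 leap = 13×365 + 4×366 = 6209 days.
Total: 96 + 6209 + 358 = 6663 days.
6663 mod 7 = 6, so 6 days before Wednesday is Thursday.

Thursday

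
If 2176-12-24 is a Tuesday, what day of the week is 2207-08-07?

From December 24, 2176 to December 24, 2206: 30 years, of which 6 contain a Feb 29 — 24×365 + 6×366 = 10956 days.
(2200 is not a leap year (divisible by 100 but not 400).)
December 2206: 31 − 24 = 7 days remain.
Then January (31), February 2207 (28), March (31), April (30), May (31), June (30), July (31): 31 + 28 + 31 + 30 + 31 + 30 + 31 = 212 days.
August 1–7, 2207: 7 days.
Residual: 226 days.
Total: 11182 days.
11182 mod 7 = 3, so 3 days after Tuesday is Friday.

Friday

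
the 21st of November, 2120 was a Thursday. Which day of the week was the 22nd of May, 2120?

Wednesday

Count forward from the earlier date (May 22, 2120) to the later (November 21, 2120):
May 2120: 31 − 22 = 9 days remain.
Then June (30), July (31), August (31), September (30), October (31): 30 + 31 + 31 + 30 + 31 = 153 days.
November 1–21, 2120: 21 days.
Total: 9 + 153 + 21 = 183 days.
183 mod 7 = 1, so 1 day before Thursday is Wednesday.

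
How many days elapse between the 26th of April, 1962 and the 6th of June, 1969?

From April 26, 1962 to April 26, 1969: 7 years, of which 2 contain a Feb 29 — 5×365 + 2×366 = 2557 days.
April 1969: 30 − 26 = 4 days remain.
Then May (31): 31 days.
June 1–6, 1969: 6 days.
Residual: 41 days.
Total: 2598 days.

2598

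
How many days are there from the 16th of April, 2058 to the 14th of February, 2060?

669

Day-of-year of April 16, 2058: 106.
Day-of-year of February 14, 2060: 45.
2058 has 365 days, so 365 − 106 = 259 days remain in 2058.
Full years: 2059: 365. Sum = 365.
Total: 259 + 365 + 45 = 669 days.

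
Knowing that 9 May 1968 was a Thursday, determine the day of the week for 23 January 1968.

Tuesday

Count forward from the earlier date (January 23, 1968) to the later (May 9, 1968):
January 1968: 31 − 23 = 8 days remain.
Then February 1968 (29), March (31), April (30): 29 + 31 + 30 = 90 days.
May 1–9, 1968: 9 days.
Total: 8 + 90 + 9 = 107 days.
107 mod 7 = 2, so 2 days before Thursday is Tuesday.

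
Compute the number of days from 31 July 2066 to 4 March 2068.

July 31, 2066 → July 31, 2067: 365 days.
July 2067: 31 − 31 = 0 days remain.
Then August (31), September (30), October (31), November (30), December (31), January (31), February 2068 (29): 31 + 30 + 31 + 30 + 31 + 31 + 29 = 213 days.
March 1–4, 2068: 4 days.
Residual: 217 days.
Total: 582 days.

582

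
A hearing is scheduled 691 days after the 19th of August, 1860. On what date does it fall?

the 11th of July, 1862

Count 691 days after August 19, 1860:
August 1860: 31 − 19 = 12 days remain.
Then 22 full months totalling 668 days.
July 1–11, 1862: 11 days.
Total: 12 + 668 + 11 = 691 days.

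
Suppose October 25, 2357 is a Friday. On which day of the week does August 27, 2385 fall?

From October 25, 2357 to October 25, 2384: 27 years, of which 7 contain a Feb 29 — 20×365 + 7×366 = 9862 days.
October 2384: 31 − 25 = 6 days remain.
Then 9 full months totalling 273 days.
August 1–27, 2385: 27 days.
Residual: 306 days.
Total: 10168 days.
10168 mod 7 = 4, so 4 days after Friday is Tuesday.

Tuesday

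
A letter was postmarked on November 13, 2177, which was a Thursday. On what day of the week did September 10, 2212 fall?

From November 13, 2177 to November 13, 2211: 34 years, of which 7 contain a Feb 29 — 27×365 + 7×366 = 12417 days.
(2200 is not a leap year (divisible by 100 but not 400).)
November 2211: 30 − 13 = 17 days remain.
Then 9 full months totalling 275 days.
September 1–10, 2212: 10 days.
Residual: 302 days.
Total: 12719 days.
12719 is a multiple of 7, so September 10, 2212 falls on the same weekday: Thursday.

Thursday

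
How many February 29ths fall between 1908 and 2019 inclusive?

Years divisible by 4: 1908, 1912, …, 2016 — 28 in all.
2000 is divisible by 400, so still leap.
No century exceptions apply. Count: 28.

28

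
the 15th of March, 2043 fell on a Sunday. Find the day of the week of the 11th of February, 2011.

Friday

Count forward from the earlier date (February 11, 2011) to the later (March 15, 2043):
From February 11, 2011 to February 11, 2043: 32 years, of which 8 contain a Feb 29 — 24×365 + 8×366 = 11688 days.
February 2043: 28 − 11 = 17 days remain (2043 is not a leap year, so February has 28 days).
March 1–15, 2043: 15 days.
Residual: 32 days.
Total: 11720 days.
11720 mod 7 = 2, so 2 days before Sunday is Friday.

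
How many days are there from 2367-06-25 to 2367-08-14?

50

June 2367: 30 − 25 = 5 days remain.
Then July (31): 31 days.
August 1–14, 2367: 14 days.
Total: 5 + 31 + 14 = 50 days.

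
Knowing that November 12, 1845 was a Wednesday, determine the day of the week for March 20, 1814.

Count forward from the earlier date (March 20, 1814) to the later (November 12, 1845):
Day-of-year of March 20, 1814: 79.
Day-of-year of November 12, 1845: 316.
1814 has 365 days, so 365 − 79 = 286 days remain in 1814.
Full years 1815–1844: 22 common + 8 leap = 22×365 + 8×366 = 10958 days.
Total: 286 + 10958 + 316 = 11560 days.
11560 mod 7 = 3, so 3 days before Wednesday is Sunday.

Sunday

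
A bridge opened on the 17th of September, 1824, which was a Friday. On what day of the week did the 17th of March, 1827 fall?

Saturday

September 17, 1824 → September 17, 1825: 365 days.
September 17, 1825 → September 17, 1826: 365 days.
September 1826: 30 − 17 = 13 days remain.
Then October (31), November (30), December (31), January (31), February 1827 (28): 31 + 30 + 31 + 31 + 28 = 151 days.
March 1–17, 1827: 17 days.
Residual: 181 days.
Total: 911 days.
911 mod 7 = 1, so 1 day after Friday is Saturday.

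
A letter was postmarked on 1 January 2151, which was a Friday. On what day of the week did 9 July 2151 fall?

January 2151: 31 − 1 = 30 days remain.
Then February 2151 (28), March (31), April (30), May (31), June (30): 28 + 31 + 30 + 31 + 30 = 150 days.
July 1–9, 2151: 9 days.
Total: 30 + 150 + 9 = 189 days.
189 is a multiple of 7, so 9 July 2151 falls on the same weekday: Friday.

Friday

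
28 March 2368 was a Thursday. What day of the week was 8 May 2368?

March 2368: 31 − 28 = 3 days remain.
Then April (30): 30 days.
May 1–8, 2368: 8 days.
Total: 3 + 30 + 8 = 41 days.
41 mod 7 = 6, so 6 days after Thursday is Wednesday.

Wednesday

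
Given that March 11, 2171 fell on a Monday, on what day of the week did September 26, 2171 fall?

March 2171: 31 − 11 = 20 days remain.
Then April (30), May (31), June (30), July (31), August (31): 30 + 31 + 30 + 31 + 31 = 153 days.
September 1–26, 2171: 26 days.
Total: 20 + 153 + 26 = 199 days.
199 mod 7 = 3, so 3 days after Monday is Thursday.

Thursday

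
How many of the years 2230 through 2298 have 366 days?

Years divisible by 4: 2232, 2236, …, 2296 — 17 in all.
No century exceptions apply. Count: 17.

17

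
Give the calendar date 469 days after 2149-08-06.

2150-11-18

Count 469 days after August 6, 2149:
August 2149: 31 − 6 = 25 days remain.
Then 14 full months totalling 426 days.
November 1–18, 2150: 18 days.
Total: 25 + 426 + 18 = 469 days.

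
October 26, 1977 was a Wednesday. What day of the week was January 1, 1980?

Day-of-year of October 26, 1977: 299.
Day-of-year of January 1, 1980: 1.
1977 has 365 days, so 365 − 299 = 66 days remain in 1977.
Full years: 1978: 365; 1979: 365. Sum = 730.
Total: 66 + 730 + 1 = 797 days.
797 mod 7 = 6, so 6 days after Wednesday is Tuesday.

Tuesday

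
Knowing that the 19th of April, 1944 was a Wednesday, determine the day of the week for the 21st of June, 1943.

Monday

Count forward from the earlier date (June 21, 1943) to the later (April 19, 1944):
Day-of-year of June 21, 1943: 172.
Day-of-year of April 19, 1944: 110.
1943 has 365 days, so 365 − 172 = 193 days remain in 1943.
Total: 193 + 110 = 303 days.
303 mod 7 = 2, so 2 days before Wednesday is Monday.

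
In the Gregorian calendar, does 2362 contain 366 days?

2362 is not a leap year.

No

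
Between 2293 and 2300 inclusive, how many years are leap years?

Years divisible by 4 in [2293, 2300]: 2296, 2300.
Of these, 2300 is divisible by 100 but not 400, so not leap.
Leap years: 2 − 1 = 1.

1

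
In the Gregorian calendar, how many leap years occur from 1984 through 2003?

5

Years divisible by 4 in [1984, 2003]: 1984, 1988, 1992, 1996, 2000.
2000 is divisible by 400, so still leap.
No century exceptions apply. Count: 5.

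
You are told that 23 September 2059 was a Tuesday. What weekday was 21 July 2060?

September 2059: 30 − 23 = 7 days remain.
Then 9 full months totalling 274 days.
July 1–21, 2060: 21 days.
Total: 7 + 274 + 21 = 302 days.
302 mod 7 = 1, so 1 day after Tuesday is Wednesday.

Wednesday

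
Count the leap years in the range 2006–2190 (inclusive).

45

Years divisible by 4: 2008, 2012, …, 2188 — 46 in all.
Of these, 2100 is divisible by 100 but not 400, so not leap.
Leap years: 46 − 1 = 45.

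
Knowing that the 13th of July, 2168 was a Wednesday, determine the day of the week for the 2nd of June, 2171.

July 13, 2168 → July 13, 2169: 365 days.
July 13, 2169 → July 13, 2170: 365 days.
July 2170: 31 − 13 = 18 days remain.
Then 10 full months totalling 304 days.
June 1–2, 2171: 2 days.
Residual: 324 days.
Total: 1054 days.
1054 mod 7 = 4, so 4 days after Wednesday is Sunday.

Sunday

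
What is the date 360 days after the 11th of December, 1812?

the 6th of December, 1813

Count 360 days after December 11, 1812:
December 1812: 31 − 11 = 20 days remain.
Then 11 full months totalling 334 days.
December 1–6, 1813: 6 days.
Total: 20 + 334 + 6 = 360 days.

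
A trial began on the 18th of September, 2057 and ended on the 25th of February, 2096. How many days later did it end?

From September 18, 2057 to September 18, 2095: 38 years, of which 9 contain a Feb 29 — 29×365 + 9×366 = 13879 days.
September 2095: 30 − 18 = 12 days remain.
Then October (31), November (30), December (31), January (31): 31 + 30 + 31 + 31 = 123 days.
February 1–25, 2096: 25 days (2096 is a leap year).
Residual: 160 days.
Total: 14039 days.

14039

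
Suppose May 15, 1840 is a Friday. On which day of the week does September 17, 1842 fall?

Saturday

Day-of-year of May 15, 1840: 136.
Day-of-year of September 17, 1842: 260.
1840 has 366 days, so 366 − 136 = 230 days remain in 1840.
Full years: 1841: 365. Sum = 365.
Total: 230 + 365 + 260 = 855 days.
855 mod 7 = 1, so 1 day after Friday is Saturday.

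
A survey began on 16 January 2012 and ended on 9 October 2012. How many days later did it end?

267

January 2012: 31 − 16 = 15 days remain.
Then February 2012 (29), March (31), April (30), May (31), June (30), July (31), August (31), September (30): 29 + 31 + 30 + 31 + 30 + 31 + 31 + 30 = 243 days.
October 1–9, 2012: 9 days.
Total: 15 + 243 + 9 = 267 days.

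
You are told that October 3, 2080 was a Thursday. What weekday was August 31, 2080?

Count forward from the earlier date (August 31, 2080) to the later (October 3, 2080):
August 2080: 31 − 31 = 0 days remain.
Then September (30): 30 days.
October 1–3, 2080: 3 days.
Total: 0 + 30 + 3 = 33 days.
33 mod 7 = 5, so 5 days before Thursday is Saturday.

Saturday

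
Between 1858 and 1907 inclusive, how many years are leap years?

Years divisible by 4 in [1858, 1907]: 1860, 1864, 1868, 1872, 1876, 1880, 1884, 1888, 1892, 1896, 1900, 1904.
Of these, 1900 is divisible by 100 but not 400, so not leap.
Leap years: 12 − 1 = 11.

11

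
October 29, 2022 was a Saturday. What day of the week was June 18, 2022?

Saturday

Count forward from the earlier date (June 18, 2022) to the later (October 29, 2022):
June 2022: 30 − 18 = 12 days remain.
Then July (31), August (31), September (30): 31 + 31 + 30 = 92 days.
October 1–29, 2022: 29 days.
Total: 12 + 92 + 29 = 133 days.
133 is a multiple of 7, so June 18, 2022 falls on the same weekday: Saturday.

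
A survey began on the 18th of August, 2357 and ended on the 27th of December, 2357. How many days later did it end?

131

August 2357: 31 − 18 = 13 days remain.
Then September (30), October (31), November (30): 30 + 31 + 30 = 91 days.
December 1–27, 2357: 27 days.
Total: 13 + 91 + 27 = 131 days.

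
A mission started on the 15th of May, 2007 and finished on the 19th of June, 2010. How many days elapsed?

May 15, 2007 → May 15, 2008: 366 days (2008 is a leap year).
May 15, 2008 → May 15, 2009: 365 days.
May 15, 2009 → May 15, 2010: 365 days.
May 2010: 31 − 15 = 16 days remain.
June 1–19, 2010: 19 days.
Residual: 35 days.
Total: 1131 days.

1131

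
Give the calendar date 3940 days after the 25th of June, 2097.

the 9th of April, 2108

Count 3940 days after June 25, 2097:
Day-of-year of June 25, 2097: 176.
Day-of-year of April 9, 2108: 100.
2097 has 365 days, so 365 − 176 = 189 days remain in 2097.
Full years 2098–2107: 9 common + 1 leap = 9×365 + 1×366 = 3651 days.
Total: 189 + 3651 + 100 = 3940 days.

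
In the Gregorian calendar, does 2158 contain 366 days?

No

2158 is not a leap year.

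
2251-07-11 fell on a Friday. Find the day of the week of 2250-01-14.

Count forward from the earlier date (January 14, 2250) to the later (July 11, 2251):
Day-of-year of January 14, 2250: 14.
Day-of-year of July 11, 2251: 192.
2250 has 365 days, so 365 − 14 = 351 days remain in 2250.
Total: 351 + 192 = 543 days.
543 mod 7 = 4, so 4 days before Friday is Monday.

Monday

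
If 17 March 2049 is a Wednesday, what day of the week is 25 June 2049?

Friday

March 2049: 31 − 17 = 14 days remain.
Then April (30), May (31): 30 + 31 = 61 days.
June 1–25, 2049: 25 days.
Total: 14 + 61 + 25 = 100 days.
100 mod 7 = 2, so 2 days after Wednesday is Friday.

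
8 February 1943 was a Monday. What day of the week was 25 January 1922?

Count forward from the earlier date (January 25, 1922) to the later (February 8, 1943):
From January 25, 1922 to January 25, 1943: 21 years, of which 5 contain a Feb 29 — 16×365 + 5×366 = 7670 days.
January 1943: 31 − 25 = 6 days remain.
February 1–8, 1943: 8 days (1943 is not a leap year).
Residual: 14 days.
Total: 7684 days.
7684 mod 7 = 5, so 5 days before Monday is Wednesday.

Wednesday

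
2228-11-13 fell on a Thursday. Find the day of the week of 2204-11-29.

Thursday

Count forward from the earlier date (November 29, 2204) to the later (November 13, 2228):
From November 29, 2204 to November 29, 2227: 23 years, of which 5 contain a Feb 29 — 18×365 + 5×366 = 8400 days.
November 2227: 30 − 29 = 1 day remains.
Then 11 full months totalling 336 days.
November 1–13, 2228: 13 days.
Residual: 350 days.
Total: 8750 days.
8750 is a multiple of 7, so 2204-11-29 falls on the same weekday: Thursday.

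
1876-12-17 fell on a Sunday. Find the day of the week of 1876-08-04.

Friday

Count forward from the earlier date (August 4, 1876) to the later (December 17, 1876):
August 1876: 31 − 4 = 27 days remain.
Then September (30), October (31), November (30): 30 + 31 + 30 = 91 days.
December 1–17, 1876: 17 days.
Total: 27 + 91 + 17 = 135 days.
135 mod 7 = 2, so 2 days before Sunday is Friday.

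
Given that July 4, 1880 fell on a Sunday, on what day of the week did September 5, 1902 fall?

Friday

Day-of-year of July 4, 1880: 186.
Day-of-year of September 5, 1902: 248.
1880 has 366 days, so 366 − 186 = 180 days remain in 1880.
Full years 1881–1901: 17 common + 4 leap = 17×365 + 4×366 = 7669 days.
Total: 180 + 7669 + 248 = 8097 days.
8097 mod 7 = 5, so 5 days after Sunday is Friday.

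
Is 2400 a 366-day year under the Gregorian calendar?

Yes

2400 is a leap year (divisible by 400).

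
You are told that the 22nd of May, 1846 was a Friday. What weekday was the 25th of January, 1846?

Sunday

Count forward from the earlier date (January 25, 1846) to the later (May 22, 1846):
January 1846: 31 − 25 = 6 days remain.
Then February 1846 (28), March (31), April (30): 28 + 31 + 30 = 89 days.
May 1–22, 1846: 22 days.
Total: 6 + 89 + 22 = 117 days.
117 mod 7 = 5, so 5 days before Friday is Sunday.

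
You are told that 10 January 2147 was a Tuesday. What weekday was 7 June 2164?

Day-of-year of January 10, 2147: 10.
Day-of-year of June 7, 2164: 159.
2147 has 365 days, so 365 − 10 = 355 days remain in 2147.
Full years 2148–2163: 12 common + 4 leap = 12×365 + 4×366 = 5844 days.
Total: 355 + 5844 + 159 = 6358 days.
6358 mod 7 = 2, so 2 days after Tuesday is Thursday.

Thursday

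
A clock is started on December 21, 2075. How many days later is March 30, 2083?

2656

From December 21, 2075 to December 21, 2082: 7 years, of which 2 contain a Feb 29 — 5×365 + 2×366 = 2557 days.
December 2082: 31 − 21 = 10 days remain.
Then January (31), February 2083 (28): 31 + 28 = 59 days.
March 1–30, 2083: 30 days.
Residual: 99 days.
Total: 2656 days.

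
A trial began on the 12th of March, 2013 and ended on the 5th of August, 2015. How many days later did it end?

876

Day-of-year of March 12, 2013: 71.
Day-of-year of August 5, 2015: 217.
2013 has 365 days, so 365 − 71 = 294 days remain in 2013.
Full years: 2014: 365. Sum = 365.
Total: 294 + 365 + 217 = 876 days.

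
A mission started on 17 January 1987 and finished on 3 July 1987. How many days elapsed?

167

January 1987: 31 − 17 = 14 days remain.
Then February 1987 (28), March (31), April (30), May (31), June (30): 28 + 31 + 30 + 31 + 30 = 150 days.
July 1–3, 1987: 3 days.
Total: 14 + 150 + 3 = 167 days.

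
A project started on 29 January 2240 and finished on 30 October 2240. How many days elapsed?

275

January 2240: 31 − 29 = 2 days remain.
Then February 2240 (29), March (31), April (30), May (31), June (30), July (31), August (31), September (30): 29 + 31 + 30 + 31 + 30 + 31 + 31 + 30 = 243 days.
October 1–30, 2240: 30 days.
Total: 2 + 243 + 30 = 275 days.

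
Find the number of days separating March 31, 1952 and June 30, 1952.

91

March 1952: 31 − 31 = 0 days remain.
Then April (30), May (31): 30 + 31 = 61 days.
June 1–30, 1952: 30 days.
Total: 0 + 61 + 30 = 91 days.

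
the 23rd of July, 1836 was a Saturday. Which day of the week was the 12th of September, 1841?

Sunday

July 23, 1836 → July 23, 1837: 365 days.
July 23, 1837 → July 23, 1838: 365 days.
July 23, 1838 → July 23, 1839: 365 days.
July 23, 1839 → July 23, 1840: 366 days (1840 is a leap year).
July 23, 1840 → July 23, 1841: 365 days.
July 1841: 31 − 23 = 8 days remain.
Then August (31): 31 days.
September 1–12, 1841: 12 days.
Residual: 51 days.
Total: 1877 days.
1877 mod 7 = 1, so 1 day after Saturday is Sunday.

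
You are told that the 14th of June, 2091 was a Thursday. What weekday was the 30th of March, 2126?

Saturday

From June 14, 2091 to June 14, 2125: 34 years, of which 8 contain a Feb 29 — 26×365 + 8×366 = 12418 days.
(2100 is not a leap year (divisible by 100 but not 400).)
June 2125: 30 − 14 = 16 days remain.
Then July (31), August (31), September (30), October (31), November (30), December (31), January (31), February 2126 (28): 31 + 31 + 30 + 31 + 30 + 31 + 31 + 28 = 243 days.
March 1–30, 2126: 30 days.
Residual: 289 days.
Total: 12707 days.
12707 mod 7 = 2, so 2 days after Thursday is Saturday.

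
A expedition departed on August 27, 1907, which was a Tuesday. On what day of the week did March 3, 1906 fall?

Count forward from the earlier date (March 3, 1906) to the later (August 27, 1907):
March 1906: 31 − 3 = 28 days remain.
Then 16 full months totalling 487 days.
August 1–27, 1907: 27 days.
Total: 28 + 487 + 27 = 542 days.
542 mod 7 = 3, so 3 days before Tuesday is Saturday.

Saturday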